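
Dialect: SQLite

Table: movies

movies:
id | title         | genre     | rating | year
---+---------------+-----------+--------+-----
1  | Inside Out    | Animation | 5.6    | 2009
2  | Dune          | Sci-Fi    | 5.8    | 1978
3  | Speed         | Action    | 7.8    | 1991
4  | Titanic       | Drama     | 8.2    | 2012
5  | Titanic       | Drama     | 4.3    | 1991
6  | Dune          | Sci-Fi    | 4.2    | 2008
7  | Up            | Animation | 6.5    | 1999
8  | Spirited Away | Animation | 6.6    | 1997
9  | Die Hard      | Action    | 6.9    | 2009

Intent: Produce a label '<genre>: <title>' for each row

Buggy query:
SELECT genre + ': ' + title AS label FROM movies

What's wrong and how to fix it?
Bug: '+' is numeric addition; on text columns SQLite converts them to 0 instead of concatenating

Fix: Replace + with || to concatenate text

Corrected query:
SELECT genre || ': ' || title AS label FROM movies

Result:
label                   
------------------------
Animation: Inside Out   
Sci-Fi: Dune            
Action: Speed           
Drama: Titanic          
Drama: Titanic          
Sci-Fi: Dune            
Animation: Up           
Animation: Spirited Away
Action: Die Hard        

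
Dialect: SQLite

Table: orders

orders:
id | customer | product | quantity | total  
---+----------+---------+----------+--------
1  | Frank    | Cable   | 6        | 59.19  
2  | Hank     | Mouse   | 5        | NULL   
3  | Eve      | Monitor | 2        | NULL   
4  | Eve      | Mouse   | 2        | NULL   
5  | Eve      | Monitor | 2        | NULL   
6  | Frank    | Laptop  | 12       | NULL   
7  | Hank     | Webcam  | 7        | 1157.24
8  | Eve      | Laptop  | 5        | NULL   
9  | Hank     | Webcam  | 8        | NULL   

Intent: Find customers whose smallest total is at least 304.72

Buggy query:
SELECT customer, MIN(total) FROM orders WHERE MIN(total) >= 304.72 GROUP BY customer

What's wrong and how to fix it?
Bug: MIN() in WHERE is a misuse of aggregate

Fix: Replace WHERE with HAVING after the GROUP BY

Corrected query:
SELECT customer, MIN(total) FROM orders GROUP BY customer HAVING MIN(total) >= 304.72

Result:
customer | MIN(total)
---------+-----------
Hank     | 1157.24   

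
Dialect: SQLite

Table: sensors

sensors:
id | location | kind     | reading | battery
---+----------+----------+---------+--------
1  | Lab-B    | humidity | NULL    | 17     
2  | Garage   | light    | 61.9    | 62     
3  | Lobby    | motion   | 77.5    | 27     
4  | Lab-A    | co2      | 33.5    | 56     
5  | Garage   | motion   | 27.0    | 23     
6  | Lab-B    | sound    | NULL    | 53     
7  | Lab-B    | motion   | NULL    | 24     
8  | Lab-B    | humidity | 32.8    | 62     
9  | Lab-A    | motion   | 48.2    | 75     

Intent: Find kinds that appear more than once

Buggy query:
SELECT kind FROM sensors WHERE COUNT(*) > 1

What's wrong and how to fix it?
Bug: WHERE can't reference COUNT(*); aggregates are computed after WHERE

Fix: Group first, then use HAVING for the count condition

Corrected query:
SELECT kind FROM sensors GROUP BY kind HAVING COUNT(*) > 1

Result:
kind    
--------
humidity
motion  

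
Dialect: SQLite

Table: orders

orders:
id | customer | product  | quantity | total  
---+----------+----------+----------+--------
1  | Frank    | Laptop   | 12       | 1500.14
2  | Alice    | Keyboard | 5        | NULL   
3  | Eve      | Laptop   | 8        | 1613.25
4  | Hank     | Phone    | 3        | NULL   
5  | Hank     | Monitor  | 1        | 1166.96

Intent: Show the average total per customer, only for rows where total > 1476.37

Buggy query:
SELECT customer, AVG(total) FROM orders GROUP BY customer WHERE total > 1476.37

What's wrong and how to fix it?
Bug: WHERE cannot follow GROUP BY

Fix: Move the WHERE clause before GROUP BY

Corrected query:
SELECT customer, AVG(total) FROM orders WHERE total > 1476.37 GROUP BY customer

Result:
customer | AVG(total)
---------+-----------
Eve      | 1613.25   
Frank    | 1500.14   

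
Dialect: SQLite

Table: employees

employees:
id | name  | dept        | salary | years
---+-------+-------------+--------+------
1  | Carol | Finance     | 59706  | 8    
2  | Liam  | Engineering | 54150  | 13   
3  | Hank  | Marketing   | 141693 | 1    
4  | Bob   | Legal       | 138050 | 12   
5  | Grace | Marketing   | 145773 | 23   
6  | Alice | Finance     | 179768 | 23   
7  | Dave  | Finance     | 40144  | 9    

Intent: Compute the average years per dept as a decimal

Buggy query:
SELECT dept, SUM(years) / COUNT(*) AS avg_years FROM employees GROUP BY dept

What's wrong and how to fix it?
Bug: Both operands are integers, so '/' performs integer division and truncates

Fix: Multiply by 1.0 (or CAST to REAL) to force floating-point division

Corrected query:
SELECT dept, SUM(years) * 1.0 / COUNT(*) AS avg_years FROM employees GROUP BY dept

Result:
dept        | avg_years
------------+----------
Engineering | 13       
Finance     | 13.333333
Legal       | 12       
Marketing   | 12       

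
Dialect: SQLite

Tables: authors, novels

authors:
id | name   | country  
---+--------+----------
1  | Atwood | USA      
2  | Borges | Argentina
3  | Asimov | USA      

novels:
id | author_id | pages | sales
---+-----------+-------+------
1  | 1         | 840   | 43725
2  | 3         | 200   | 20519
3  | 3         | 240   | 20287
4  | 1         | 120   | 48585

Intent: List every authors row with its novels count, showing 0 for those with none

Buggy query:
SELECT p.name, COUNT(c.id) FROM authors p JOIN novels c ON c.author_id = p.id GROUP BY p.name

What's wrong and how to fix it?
Bug: INNER JOIN drops authors rows that have no matching novels rows

Fix: Use LEFT JOIN so parents without children still appear (COUNT(c.id) gives 0)

Corrected query:
SELECT p.name, COUNT(c.id) FROM authors p LEFT JOIN novels c ON c.author_id = p.id GROUP BY p.name

Result:
name   | COUNT(c.id)
-------+------------
Asimov | 2          
Atwood | 2          
Borges | 0          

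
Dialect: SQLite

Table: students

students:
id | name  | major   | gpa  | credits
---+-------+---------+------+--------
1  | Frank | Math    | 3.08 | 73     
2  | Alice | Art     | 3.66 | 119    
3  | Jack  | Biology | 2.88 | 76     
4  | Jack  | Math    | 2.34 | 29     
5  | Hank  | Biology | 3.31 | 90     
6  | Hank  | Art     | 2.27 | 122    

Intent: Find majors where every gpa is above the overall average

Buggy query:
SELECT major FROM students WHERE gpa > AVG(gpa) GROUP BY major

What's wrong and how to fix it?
Bug: AVG() is an aggregate; it can't sit directly in WHERE

Fix: Compute the overall average in a scalar subquery and compare each group's MIN against it in HAVING

Corrected query:
SELECT major FROM students GROUP BY major HAVING MIN(gpa) > (SELECT AVG(gpa) FROM students)

Result:
(no rows)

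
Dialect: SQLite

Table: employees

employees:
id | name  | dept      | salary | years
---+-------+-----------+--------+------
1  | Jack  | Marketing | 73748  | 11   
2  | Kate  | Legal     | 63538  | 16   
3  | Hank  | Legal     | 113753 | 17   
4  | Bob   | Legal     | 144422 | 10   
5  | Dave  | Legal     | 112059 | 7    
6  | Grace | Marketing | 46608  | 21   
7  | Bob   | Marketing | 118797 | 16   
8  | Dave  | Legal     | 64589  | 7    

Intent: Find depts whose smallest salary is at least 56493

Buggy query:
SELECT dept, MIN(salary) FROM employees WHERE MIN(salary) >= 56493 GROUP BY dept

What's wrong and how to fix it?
Bug: Aggregates like MIN are computed per group after WHERE runs

Fix: Use HAVING for the per-group MIN condition

Corrected query:
SELECT dept, MIN(salary) FROM employees GROUP BY dept HAVING MIN(salary) >= 56493

Result:
dept  | MIN(salary)
------+------------
Legal | 63538      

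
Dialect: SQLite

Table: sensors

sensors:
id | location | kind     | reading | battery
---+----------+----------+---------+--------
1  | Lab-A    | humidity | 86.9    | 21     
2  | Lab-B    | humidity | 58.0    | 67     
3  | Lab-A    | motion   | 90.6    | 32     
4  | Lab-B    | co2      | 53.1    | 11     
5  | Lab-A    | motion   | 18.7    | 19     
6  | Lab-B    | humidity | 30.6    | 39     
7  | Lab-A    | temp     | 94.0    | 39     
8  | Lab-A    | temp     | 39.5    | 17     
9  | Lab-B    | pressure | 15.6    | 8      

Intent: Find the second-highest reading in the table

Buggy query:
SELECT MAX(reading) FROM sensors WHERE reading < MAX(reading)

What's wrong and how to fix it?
Bug: The inner MAX is an aggregate inside WHERE, which is not allowed

Fix: Compute the overall MAX in a subquery, then take MAX of rows below it

Corrected query:
SELECT MAX(reading) FROM sensors WHERE reading < (SELECT MAX(reading) FROM sensors)

Result:
MAX(reading)
------------
90.6        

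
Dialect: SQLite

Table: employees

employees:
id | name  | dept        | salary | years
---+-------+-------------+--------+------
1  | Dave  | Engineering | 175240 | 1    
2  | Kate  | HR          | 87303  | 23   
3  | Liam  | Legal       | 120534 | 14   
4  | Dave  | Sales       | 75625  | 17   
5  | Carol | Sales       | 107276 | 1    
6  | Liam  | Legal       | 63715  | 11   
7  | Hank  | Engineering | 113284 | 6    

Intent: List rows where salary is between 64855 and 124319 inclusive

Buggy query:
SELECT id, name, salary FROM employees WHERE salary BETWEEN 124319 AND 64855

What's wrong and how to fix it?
Bug: The bounds are reversed; BETWEEN a AND b requires a <= b to match anything

Fix: Swap the bounds so the smaller value comes first

Corrected query:
SELECT id, name, salary FROM employees WHERE salary BETWEEN 64855 AND 124319

Result:
id | name  | salary
---+-------+-------
2  | Kate  | 87303 
3  | Liam  | 120534
4  | Dave  | 75625 
5  | Carol | 107276
7  | Hank  | 113284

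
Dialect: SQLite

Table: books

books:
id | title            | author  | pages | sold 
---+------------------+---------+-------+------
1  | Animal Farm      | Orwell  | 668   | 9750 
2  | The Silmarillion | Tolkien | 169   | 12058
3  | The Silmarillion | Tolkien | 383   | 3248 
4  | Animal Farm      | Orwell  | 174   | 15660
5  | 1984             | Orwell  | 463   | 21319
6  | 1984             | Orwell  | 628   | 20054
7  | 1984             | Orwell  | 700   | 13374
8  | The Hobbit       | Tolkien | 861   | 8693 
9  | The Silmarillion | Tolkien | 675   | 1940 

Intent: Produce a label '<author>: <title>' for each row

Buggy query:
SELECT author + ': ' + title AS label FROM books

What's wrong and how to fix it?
Bug: '+' is numeric addition; on text columns SQLite converts them to 0 instead of concatenating

Fix: Use the || operator for string concatenation

Corrected query:
SELECT author || ': ' || title AS label FROM books

Result:
label                    
-------------------------
Orwell: Animal Farm      
Tolkien: The Silmarillion
Tolkien: The Silmarillion
Orwell: Animal Farm      
Orwell: 1984             
Orwell: 1984             
Orwell: 1984             
Tolkien: The Hobbit      
Tolkien: The Silmarillion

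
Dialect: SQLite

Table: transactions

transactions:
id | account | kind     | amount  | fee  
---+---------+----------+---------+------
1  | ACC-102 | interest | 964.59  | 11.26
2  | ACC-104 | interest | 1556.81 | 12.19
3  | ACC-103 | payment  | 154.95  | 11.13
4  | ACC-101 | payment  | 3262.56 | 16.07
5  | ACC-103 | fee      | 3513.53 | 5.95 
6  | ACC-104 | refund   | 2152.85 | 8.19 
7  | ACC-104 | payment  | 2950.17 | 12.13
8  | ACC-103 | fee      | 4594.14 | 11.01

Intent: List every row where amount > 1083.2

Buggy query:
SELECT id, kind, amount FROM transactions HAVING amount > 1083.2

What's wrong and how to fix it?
Bug: This is a non-aggregate query (no GROUP BY, no aggregates), so in SQLite the HAVING clause is invalid here; a row-level condition belongs in WHERE

Fix: Replace HAVING with WHERE since the condition applies to individual rows

Corrected query:
SELECT id, kind, amount FROM transactions WHERE amount > 1083.2

Result:
id | kind     | amount 
---+----------+--------
2  | interest | 1556.81
4  | payment  | 3262.56
5  | fee      | 3513.53
6  | refund   | 2152.85
7  | payment  | 2950.17
8  | fee      | 4594.14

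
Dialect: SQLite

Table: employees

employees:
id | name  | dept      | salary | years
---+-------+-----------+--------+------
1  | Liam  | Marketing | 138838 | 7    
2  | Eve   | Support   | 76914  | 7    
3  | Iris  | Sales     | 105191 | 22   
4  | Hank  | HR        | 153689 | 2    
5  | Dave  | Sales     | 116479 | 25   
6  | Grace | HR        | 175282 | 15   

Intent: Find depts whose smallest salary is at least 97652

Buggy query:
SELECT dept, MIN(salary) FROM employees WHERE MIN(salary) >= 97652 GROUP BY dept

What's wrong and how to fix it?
Bug: MIN() in WHERE is a misuse of aggregate

Fix: Use HAVING for the per-group MIN condition

Corrected query:
SELECT dept, MIN(salary) FROM employees GROUP BY dept HAVING MIN(salary) >= 97652

Result:
dept      | MIN(salary)
----------+------------
HR        | 153689     
Marketing | 138838     
Sales     | 105191     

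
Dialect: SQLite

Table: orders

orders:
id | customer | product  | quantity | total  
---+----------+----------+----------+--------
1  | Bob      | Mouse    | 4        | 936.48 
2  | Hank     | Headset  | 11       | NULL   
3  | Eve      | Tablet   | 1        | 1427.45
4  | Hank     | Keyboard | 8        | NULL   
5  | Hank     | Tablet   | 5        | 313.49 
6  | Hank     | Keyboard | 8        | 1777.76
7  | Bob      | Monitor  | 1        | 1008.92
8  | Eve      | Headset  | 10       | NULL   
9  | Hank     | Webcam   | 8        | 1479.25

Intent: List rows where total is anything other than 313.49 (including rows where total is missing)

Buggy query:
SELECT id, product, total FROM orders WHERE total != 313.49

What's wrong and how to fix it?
Bug: Inequality against NULL is unknown, not true; rows with NULL are dropped

Fix: Add an explicit OR total IS NULL to include the missing-value rows

Corrected query:
SELECT id, product, total FROM orders WHERE total != 313.49 OR total IS NULL

Result:
id | product  | total  
---+----------+--------
1  | Mouse    | 936.48 
2  | Headset  | NULL   
3  | Tablet   | 1427.45
4  | Keyboard | NULL   
6  | Keyboard | 1777.76
7  | Monitor  | 1008.92
8  | Headset  | NULL   
9  | Webcam   | 1479.25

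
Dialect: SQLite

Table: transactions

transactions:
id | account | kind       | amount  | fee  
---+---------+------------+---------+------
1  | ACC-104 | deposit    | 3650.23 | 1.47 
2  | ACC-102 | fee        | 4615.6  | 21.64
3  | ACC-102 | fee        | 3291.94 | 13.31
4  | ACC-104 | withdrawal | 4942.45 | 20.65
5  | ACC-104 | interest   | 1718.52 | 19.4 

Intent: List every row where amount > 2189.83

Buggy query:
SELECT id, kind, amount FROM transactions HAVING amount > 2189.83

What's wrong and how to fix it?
Bug: This is a non-aggregate query (no GROUP BY, no aggregates), so in SQLite the HAVING clause is invalid here; a row-level condition belongs in WHERE

Fix: Replace HAVING with WHERE since the condition applies to individual rows

Corrected query:
SELECT id, kind, amount FROM transactions WHERE amount > 2189.83

Result:
id | kind       | amount 
---+------------+--------
1  | deposit    | 3650.23
2  | fee        | 4615.6 
3  | fee        | 3291.94
4  | withdrawal | 4942.45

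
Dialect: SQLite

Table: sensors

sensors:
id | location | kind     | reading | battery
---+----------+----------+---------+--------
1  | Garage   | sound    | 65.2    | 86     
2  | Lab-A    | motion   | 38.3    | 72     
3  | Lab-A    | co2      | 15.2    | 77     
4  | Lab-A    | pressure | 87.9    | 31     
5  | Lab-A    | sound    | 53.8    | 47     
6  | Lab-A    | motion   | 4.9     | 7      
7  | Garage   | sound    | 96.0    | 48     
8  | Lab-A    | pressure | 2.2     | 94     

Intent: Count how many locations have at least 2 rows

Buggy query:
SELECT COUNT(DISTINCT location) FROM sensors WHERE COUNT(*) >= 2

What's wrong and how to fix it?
Bug: WHERE filters individual rows, not groups, so a group-level COUNT is invalid there

Fix: Group first with HAVING COUNT(*) >= 2, then COUNT the resulting groups

Corrected query:
SELECT COUNT(*) FROM (SELECT location FROM sensors GROUP BY location HAVING COUNT(*) >= 2)

Result:
COUNT(*)
--------
2       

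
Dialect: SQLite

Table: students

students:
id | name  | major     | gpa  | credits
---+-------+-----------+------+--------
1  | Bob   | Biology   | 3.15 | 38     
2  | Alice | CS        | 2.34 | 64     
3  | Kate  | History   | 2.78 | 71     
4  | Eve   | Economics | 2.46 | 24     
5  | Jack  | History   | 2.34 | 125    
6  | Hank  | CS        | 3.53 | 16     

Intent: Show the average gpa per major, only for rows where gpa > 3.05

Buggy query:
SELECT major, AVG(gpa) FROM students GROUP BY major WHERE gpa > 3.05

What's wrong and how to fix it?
Bug: Row-level WHERE must come before GROUP BY in the clause order

Fix: Move the WHERE clause before GROUP BY

Corrected query:
SELECT major, AVG(gpa) FROM students WHERE gpa > 3.05 GROUP BY major

Result:
major   | AVG(gpa)
--------+---------
Biology | 3.15    
CS      | 3.53    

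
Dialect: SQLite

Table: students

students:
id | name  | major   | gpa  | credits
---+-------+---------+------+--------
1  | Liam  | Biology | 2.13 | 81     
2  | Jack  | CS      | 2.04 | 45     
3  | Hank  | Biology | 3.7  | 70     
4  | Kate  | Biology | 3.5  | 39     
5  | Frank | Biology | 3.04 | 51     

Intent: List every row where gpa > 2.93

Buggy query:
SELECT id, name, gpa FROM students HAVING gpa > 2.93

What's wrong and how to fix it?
Bug: This is a non-aggregate query (no GROUP BY, no aggregates), so in SQLite the HAVING clause is invalid here; a row-level condition belongs in WHERE

Fix: Use WHERE for row-level filtering

Corrected query:
SELECT id, name, gpa FROM students WHERE gpa > 2.93

Result:
id | name  | gpa 
---+-------+-----
3  | Hank  | 3.7 
4  | Kate  | 3.5 
5  | Frank | 3.04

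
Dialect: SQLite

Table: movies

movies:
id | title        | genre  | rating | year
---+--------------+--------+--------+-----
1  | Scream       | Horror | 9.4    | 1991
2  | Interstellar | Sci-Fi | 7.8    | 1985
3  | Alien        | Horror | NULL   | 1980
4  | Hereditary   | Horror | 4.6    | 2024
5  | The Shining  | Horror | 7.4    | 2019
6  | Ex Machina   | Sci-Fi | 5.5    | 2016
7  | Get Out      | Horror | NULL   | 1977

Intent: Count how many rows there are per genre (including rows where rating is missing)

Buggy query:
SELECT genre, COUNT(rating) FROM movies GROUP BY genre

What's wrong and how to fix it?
Bug: COUNT(rating) skips NULLs, so groups with missing rating are undercounted

Fix: Use COUNT(*) to count all rows regardless of NULL

Corrected query:
SELECT genre, COUNT(*) FROM movies GROUP BY genre

Result:
genre  | COUNT(*)
-------+---------
Horror | 5       
Sci-Fi | 2       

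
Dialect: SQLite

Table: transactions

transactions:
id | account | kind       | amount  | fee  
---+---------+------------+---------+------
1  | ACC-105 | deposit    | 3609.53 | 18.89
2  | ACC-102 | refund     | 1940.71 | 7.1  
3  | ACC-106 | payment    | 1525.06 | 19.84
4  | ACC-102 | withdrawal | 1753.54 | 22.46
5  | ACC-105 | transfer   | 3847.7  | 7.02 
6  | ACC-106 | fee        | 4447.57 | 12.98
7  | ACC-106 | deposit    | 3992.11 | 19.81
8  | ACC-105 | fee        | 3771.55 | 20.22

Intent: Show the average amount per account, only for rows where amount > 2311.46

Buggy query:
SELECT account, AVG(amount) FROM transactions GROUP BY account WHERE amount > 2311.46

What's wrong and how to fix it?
Bug: Row-level WHERE must come before GROUP BY in the clause order

Fix: Place WHERE between FROM and GROUP BY

Corrected query:
SELECT account, AVG(amount) FROM transactions WHERE amount > 2311.46 GROUP BY account

Result:
account | AVG(amount)
--------+------------
ACC-105 | 3742.926667
ACC-106 | 4219.84    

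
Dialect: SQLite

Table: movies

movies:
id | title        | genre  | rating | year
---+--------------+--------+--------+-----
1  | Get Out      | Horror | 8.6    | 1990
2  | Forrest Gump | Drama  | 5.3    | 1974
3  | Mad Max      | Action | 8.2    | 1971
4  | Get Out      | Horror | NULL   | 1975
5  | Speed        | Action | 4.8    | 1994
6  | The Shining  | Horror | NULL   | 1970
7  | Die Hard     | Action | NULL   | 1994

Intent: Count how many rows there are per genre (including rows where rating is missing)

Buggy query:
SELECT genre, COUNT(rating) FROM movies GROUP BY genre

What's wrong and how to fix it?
Bug: COUNT(rating) skips NULLs, so groups with missing rating are undercounted

Fix: Use COUNT(*) to count all rows regardless of NULL

Corrected query:
SELECT genre, COUNT(*) FROM movies GROUP BY genre

Result:
genre  | COUNT(*)
-------+---------
Action | 3       
Drama  | 1       
Horror | 3       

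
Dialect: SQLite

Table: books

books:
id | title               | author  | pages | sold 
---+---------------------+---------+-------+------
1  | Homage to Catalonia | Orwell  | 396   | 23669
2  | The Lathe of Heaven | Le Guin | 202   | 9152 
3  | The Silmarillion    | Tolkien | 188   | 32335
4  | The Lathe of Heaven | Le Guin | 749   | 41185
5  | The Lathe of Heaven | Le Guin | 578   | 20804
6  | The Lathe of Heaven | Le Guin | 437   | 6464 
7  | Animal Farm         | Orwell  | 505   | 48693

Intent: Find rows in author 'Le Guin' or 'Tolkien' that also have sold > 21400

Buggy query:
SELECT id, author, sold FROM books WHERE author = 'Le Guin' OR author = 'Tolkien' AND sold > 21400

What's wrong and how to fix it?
Bug: Without parentheses, AND is evaluated before OR, so the sold filter only applies to the 'Tolkien' branch

Fix: Group the OR with parentheses (or use IN), then AND the threshold

Corrected query:
SELECT id, author, sold FROM books WHERE (author = 'Le Guin' OR author = 'Tolkien') AND sold > 21400

Result:
id | author  | sold 
---+---------+------
3  | Tolkien | 32335
4  | Le Guin | 41185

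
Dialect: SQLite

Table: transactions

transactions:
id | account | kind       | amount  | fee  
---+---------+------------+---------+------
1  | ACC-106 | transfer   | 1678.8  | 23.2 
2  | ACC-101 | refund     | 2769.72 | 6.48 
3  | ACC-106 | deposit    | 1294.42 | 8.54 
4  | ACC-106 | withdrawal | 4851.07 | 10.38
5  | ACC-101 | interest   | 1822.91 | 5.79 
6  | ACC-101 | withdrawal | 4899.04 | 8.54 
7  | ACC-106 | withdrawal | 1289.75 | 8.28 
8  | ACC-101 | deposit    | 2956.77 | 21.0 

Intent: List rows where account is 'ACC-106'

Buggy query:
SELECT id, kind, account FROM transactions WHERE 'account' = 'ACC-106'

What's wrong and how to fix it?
Bug: Single quotes denote string literals in SQL; the column name is being compared as a constant string

Fix: Reference the column as account without single quotes

Corrected query:
SELECT id, kind, account FROM transactions WHERE account = 'ACC-106'

Result:
id | kind       | account
---+------------+--------
1  | transfer   | ACC-106
3  | deposit    | ACC-106
4  | withdrawal | ACC-106
7  | withdrawal | ACC-106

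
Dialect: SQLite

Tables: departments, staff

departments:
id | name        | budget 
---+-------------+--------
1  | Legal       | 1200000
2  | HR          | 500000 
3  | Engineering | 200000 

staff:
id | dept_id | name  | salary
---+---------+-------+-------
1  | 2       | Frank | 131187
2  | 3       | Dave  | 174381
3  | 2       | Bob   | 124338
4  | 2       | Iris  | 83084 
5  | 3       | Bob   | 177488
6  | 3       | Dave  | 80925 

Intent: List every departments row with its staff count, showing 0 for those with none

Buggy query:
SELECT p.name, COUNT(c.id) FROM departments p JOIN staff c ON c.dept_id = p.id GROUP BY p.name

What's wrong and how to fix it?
Bug: INNER JOIN drops departments rows that have no matching staff rows

Fix: Switch to LEFT JOIN to retain unmatched parent rows

Corrected query:
SELECT p.name, COUNT(c.id) FROM departments p LEFT JOIN staff c ON c.dept_id = p.id GROUP BY p.name

Result:
name        | COUNT(c.id)
------------+------------
Engineering | 3          
HR          | 3          
Legal       | 0          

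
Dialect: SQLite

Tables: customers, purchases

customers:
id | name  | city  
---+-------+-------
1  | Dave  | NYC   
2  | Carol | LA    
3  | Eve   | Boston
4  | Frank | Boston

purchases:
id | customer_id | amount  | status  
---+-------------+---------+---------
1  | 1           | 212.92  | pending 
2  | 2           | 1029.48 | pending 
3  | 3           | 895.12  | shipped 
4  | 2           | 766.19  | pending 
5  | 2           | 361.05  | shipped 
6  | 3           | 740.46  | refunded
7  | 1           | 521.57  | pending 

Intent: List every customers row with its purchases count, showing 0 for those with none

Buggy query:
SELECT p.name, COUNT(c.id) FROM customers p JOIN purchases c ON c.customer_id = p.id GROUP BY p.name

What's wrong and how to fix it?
Bug: INNER JOIN drops customers rows that have no matching purchases rows

Fix: Use LEFT JOIN so parents without children still appear (COUNT(c.id) gives 0)

Corrected query:
SELECT p.name, COUNT(c.id) FROM customers p LEFT JOIN purchases c ON c.customer_id = p.id GROUP BY p.name

Result:
name  | COUNT(c.id)
------+------------
Carol | 3          
Dave  | 2          
Eve   | 2          
Frank | 0          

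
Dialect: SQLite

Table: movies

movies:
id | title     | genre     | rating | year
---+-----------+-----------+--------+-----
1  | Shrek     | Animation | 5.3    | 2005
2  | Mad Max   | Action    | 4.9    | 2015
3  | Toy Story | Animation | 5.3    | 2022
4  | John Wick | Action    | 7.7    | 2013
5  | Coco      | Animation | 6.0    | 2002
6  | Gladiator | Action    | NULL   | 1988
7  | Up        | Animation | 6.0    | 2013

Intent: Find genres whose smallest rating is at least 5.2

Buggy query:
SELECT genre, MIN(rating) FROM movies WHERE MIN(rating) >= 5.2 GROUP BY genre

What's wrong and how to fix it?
Bug: Aggregates like MIN are computed per group after WHERE runs

Fix: Replace WHERE with HAVING after the GROUP BY

Corrected query:
SELECT genre, MIN(rating) FROM movies GROUP BY genre HAVING MIN(rating) >= 5.2

Result:
genre     | MIN(rating)
----------+------------
Animation | 5.3        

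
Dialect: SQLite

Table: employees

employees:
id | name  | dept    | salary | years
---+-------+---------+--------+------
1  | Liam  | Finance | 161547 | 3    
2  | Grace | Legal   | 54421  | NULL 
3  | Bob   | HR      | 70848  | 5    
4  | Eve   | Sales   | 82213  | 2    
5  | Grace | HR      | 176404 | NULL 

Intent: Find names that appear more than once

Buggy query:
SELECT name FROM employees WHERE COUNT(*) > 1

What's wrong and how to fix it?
Bug: WHERE can't reference COUNT(*); aggregates are computed after WHERE

Fix: Group first, then use HAVING for the count condition

Corrected query:
SELECT name FROM employees GROUP BY name HAVING COUNT(*) > 1

Result:
name 
-----
Grace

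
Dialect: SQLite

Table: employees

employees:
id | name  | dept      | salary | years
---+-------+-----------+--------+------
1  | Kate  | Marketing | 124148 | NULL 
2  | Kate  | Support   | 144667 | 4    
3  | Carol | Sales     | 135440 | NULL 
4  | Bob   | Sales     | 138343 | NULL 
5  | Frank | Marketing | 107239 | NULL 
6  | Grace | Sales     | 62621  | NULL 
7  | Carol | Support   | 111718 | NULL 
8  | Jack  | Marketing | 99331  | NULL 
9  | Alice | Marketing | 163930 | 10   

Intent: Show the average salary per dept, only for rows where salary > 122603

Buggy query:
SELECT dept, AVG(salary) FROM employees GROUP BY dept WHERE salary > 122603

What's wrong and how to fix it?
Bug: Row-level WHERE must come before GROUP BY in the clause order

Fix: Place WHERE between FROM and GROUP BY

Corrected query:
SELECT dept, AVG(salary) FROM employees WHERE salary > 122603 GROUP BY dept

Result:
dept      | AVG(salary)
----------+------------
Marketing | 144039     
Sales     | 136891.5   
Support   | 144667     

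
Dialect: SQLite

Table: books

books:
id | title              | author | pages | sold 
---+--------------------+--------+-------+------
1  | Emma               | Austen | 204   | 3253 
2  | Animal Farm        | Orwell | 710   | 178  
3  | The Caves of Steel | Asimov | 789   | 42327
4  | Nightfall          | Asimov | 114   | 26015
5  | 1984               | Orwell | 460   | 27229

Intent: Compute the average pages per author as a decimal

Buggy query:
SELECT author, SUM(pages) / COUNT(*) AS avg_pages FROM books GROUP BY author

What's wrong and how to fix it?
Bug: SUM(pages) and COUNT(*) are both integers; the division truncates the fractional part

Fix: Multiply by 1.0 (or CAST to REAL) to force floating-point division

Corrected query:
SELECT author, SUM(pages) * 1.0 / COUNT(*) AS avg_pages FROM books GROUP BY author

Result:
author | avg_pages
-------+----------
Asimov | 451.5    
Austen | 204      
Orwell | 585      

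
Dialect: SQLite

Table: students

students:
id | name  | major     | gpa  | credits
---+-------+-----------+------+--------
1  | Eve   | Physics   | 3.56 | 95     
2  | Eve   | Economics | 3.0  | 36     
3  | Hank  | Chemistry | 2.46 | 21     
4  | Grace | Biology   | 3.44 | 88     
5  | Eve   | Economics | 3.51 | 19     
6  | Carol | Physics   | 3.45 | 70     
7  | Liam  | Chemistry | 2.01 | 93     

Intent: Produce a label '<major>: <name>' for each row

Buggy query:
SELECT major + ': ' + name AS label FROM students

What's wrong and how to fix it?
Bug: SQLite uses || for string concatenation; + coerces text to numbers (yielding 0)

Fix: Replace + with || to concatenate text

Corrected query:
SELECT major || ': ' || name AS label FROM students

Result:
label          
---------------
Physics: Eve   
Economics: Eve 
Chemistry: Hank
Biology: Grace 
Economics: Eve 
Physics: Carol 
Chemistry: Liam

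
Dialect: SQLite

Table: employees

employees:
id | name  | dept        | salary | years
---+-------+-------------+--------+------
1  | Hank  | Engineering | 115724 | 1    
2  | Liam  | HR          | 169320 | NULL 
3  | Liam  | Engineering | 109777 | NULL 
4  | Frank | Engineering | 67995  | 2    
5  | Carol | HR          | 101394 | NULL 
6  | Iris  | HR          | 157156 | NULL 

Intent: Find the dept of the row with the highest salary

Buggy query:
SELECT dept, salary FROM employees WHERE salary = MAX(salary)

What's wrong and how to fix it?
Bug: MAX(salary) is an aggregate and cannot be used directly in WHERE

Fix: Use a subquery: WHERE salary = (SELECT MAX(salary) FROM employees)

Corrected query:
SELECT dept, salary FROM employees WHERE salary = (SELECT MAX(salary) FROM employees)

Result:
dept | salary
-----+-------
HR   | 169320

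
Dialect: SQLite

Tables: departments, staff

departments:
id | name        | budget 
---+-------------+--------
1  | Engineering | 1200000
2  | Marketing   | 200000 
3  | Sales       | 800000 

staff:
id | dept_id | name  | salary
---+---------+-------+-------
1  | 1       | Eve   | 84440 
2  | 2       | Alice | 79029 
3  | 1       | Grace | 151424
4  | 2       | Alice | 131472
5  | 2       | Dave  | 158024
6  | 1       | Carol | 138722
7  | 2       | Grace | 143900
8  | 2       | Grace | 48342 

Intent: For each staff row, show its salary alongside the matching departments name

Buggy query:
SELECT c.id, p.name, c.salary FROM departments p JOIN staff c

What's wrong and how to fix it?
Bug: Missing join condition: each staff row is matched to all departments rows instead of just its own

Fix: Specify the join condition linking the foreign key to the parent id

Corrected query:
SELECT c.id, p.name, c.salary FROM departments p JOIN staff c ON c.dept_id = p.id

Result:
id | name        | salary
---+-------------+-------
1  | Engineering | 84440 
2  | Marketing   | 79029 
3  | Engineering | 151424
4  | Marketing   | 131472
5  | Marketing   | 158024
6  | Engineering | 138722
7  | Marketing   | 143900
8  | Marketing   | 48342 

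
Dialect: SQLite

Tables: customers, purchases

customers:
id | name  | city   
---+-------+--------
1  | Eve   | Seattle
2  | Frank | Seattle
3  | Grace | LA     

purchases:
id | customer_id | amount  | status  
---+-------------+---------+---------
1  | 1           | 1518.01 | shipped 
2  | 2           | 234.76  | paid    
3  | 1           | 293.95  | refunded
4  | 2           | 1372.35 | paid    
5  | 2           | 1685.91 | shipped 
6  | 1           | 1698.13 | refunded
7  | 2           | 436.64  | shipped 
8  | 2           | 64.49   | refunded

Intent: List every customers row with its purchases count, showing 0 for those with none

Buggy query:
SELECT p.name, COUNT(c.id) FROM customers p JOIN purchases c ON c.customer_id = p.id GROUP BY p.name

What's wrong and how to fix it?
Bug: INNER JOIN drops customers rows that have no matching purchases rows

Fix: Use LEFT JOIN so parents without children still appear (COUNT(c.id) gives 0)

Corrected query:
SELECT p.name, COUNT(c.id) FROM customers p LEFT JOIN purchases c ON c.customer_id = p.id GROUP BY p.name

Result:
name  | COUNT(c.id)
------+------------
Eve   | 3          
Frank | 5          
Grace | 0          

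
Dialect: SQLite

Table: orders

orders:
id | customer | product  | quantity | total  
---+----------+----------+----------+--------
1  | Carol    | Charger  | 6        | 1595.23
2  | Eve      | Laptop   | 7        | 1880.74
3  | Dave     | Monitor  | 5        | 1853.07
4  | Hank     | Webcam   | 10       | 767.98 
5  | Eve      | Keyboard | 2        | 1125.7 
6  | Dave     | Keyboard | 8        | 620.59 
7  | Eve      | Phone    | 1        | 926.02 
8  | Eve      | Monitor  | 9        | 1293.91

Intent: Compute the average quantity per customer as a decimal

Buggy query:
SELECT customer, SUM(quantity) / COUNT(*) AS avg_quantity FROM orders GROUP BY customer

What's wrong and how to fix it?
Bug: Both operands are integers, so '/' performs integer division and truncates

Fix: Multiply by 1.0 (or CAST to REAL) to force floating-point division

Corrected query:
SELECT customer, SUM(quantity) * 1.0 / COUNT(*) AS avg_quantity FROM orders GROUP BY customer

Result:
customer | avg_quantity
---------+-------------
Carol    | 6           
Dave     | 6.5         
Eve      | 4.75        
Hank     | 10          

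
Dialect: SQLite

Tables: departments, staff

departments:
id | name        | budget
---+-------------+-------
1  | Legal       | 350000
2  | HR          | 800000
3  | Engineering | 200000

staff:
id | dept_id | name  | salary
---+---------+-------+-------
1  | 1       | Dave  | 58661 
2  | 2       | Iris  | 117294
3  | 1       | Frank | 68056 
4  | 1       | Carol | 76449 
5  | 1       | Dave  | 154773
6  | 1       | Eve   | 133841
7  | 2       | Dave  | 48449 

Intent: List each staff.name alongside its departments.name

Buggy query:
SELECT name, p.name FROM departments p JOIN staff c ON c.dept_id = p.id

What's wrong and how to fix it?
Bug: 'name' exists in both joined tables, so the database can't tell which one is meant

Fix: Qualify the column with its table alias (c.name)

Corrected query:
SELECT c.name, p.name FROM departments p JOIN staff c ON c.dept_id = p.id

Result:
name  | name 
------+------
Dave  | Legal
Iris  | HR   
Frank | Legal
Carol | Legal
Dave  | Legal
Eve   | Legal
Dave  | HR   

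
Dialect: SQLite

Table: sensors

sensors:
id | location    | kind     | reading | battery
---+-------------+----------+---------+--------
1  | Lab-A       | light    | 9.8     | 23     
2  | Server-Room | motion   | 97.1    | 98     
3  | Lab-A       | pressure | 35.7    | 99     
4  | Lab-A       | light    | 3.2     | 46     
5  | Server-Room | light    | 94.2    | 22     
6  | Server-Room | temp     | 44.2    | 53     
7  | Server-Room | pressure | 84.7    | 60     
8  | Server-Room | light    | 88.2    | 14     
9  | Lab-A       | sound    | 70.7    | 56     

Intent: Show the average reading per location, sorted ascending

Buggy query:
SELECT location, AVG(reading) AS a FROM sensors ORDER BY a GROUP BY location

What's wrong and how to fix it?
Bug: GROUP BY must precede ORDER BY

Fix: Move ORDER BY to the end, after GROUP BY

Corrected query:
SELECT location, AVG(reading) AS a FROM sensors GROUP BY location ORDER BY a

Result:
location    | a    
------------+------
Lab-A       | 29.85
Server-Room | 81.68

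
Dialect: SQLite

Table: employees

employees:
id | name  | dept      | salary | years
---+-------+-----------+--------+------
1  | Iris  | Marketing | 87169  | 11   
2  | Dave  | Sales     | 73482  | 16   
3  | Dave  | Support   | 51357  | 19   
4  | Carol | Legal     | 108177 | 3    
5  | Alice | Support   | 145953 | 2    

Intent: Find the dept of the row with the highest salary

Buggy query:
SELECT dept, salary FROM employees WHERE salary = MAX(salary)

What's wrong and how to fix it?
Bug: MAX(salary) is an aggregate and cannot be used directly in WHERE

Fix: Wrap MAX in a scalar subquery so WHERE compares against a single value

Corrected query:
SELECT dept, salary FROM employees WHERE salary = (SELECT MAX(salary) FROM employees)

Result:
dept    | salary
--------+-------
Support | 145953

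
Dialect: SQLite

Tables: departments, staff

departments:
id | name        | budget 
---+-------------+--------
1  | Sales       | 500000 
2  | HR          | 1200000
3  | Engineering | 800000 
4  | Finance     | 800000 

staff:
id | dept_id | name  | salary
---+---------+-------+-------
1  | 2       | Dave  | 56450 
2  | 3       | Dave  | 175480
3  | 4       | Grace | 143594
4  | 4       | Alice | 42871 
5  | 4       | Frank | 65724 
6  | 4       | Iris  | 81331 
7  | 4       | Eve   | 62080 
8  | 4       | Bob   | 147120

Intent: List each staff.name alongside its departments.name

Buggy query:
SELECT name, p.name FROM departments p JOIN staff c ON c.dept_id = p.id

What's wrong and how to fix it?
Bug: 'name' exists in both joined tables, so the database can't tell which one is meant

Fix: Qualify the column with its table alias (c.name)

Corrected query:
SELECT c.name, p.name FROM departments p JOIN staff c ON c.dept_id = p.id

Result:
name  | name       
------+------------
Dave  | HR         
Dave  | Engineering
Grace | Finance    
Alice | Finance    
Frank | Finance    
Iris  | Finance    
Eve   | Finance    
Bob   | Finance    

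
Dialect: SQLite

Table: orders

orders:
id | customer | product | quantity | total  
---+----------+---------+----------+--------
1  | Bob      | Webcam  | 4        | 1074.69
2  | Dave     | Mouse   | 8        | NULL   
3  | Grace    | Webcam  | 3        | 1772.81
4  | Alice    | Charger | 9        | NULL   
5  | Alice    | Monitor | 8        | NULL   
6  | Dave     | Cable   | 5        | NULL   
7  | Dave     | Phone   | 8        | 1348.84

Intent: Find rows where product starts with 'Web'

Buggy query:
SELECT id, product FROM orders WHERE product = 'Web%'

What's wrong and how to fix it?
Bug: '=' compares the literal string including the % character; pattern matching needs LIKE

Fix: Use LIKE for wildcard pattern matching

Corrected query:
SELECT id, product FROM orders WHERE product LIKE 'Web%'

Result:
id | product
---+--------
1  | Webcam 
3  | Webcam 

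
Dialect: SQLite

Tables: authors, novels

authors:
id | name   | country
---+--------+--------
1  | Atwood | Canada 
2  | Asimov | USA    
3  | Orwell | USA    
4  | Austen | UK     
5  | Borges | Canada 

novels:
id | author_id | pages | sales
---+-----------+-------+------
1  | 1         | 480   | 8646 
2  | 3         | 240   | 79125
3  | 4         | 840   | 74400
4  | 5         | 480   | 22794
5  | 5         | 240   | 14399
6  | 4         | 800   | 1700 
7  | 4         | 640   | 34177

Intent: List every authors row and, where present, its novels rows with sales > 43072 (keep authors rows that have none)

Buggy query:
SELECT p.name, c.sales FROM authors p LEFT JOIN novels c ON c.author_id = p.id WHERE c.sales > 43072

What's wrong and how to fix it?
Bug: A WHERE condition on the right-hand table after LEFT JOIN drops unmatched parents

Fix: Move the right-table condition into the ON clause so unmatched parents are kept

Corrected query:
SELECT p.name, c.sales FROM authors p LEFT JOIN novels c ON c.author_id = p.id AND c.sales > 43072

Result:
name   | sales
-------+------
Atwood | NULL 
Asimov | NULL 
Orwell | 79125
Austen | 74400
Borges | NULL 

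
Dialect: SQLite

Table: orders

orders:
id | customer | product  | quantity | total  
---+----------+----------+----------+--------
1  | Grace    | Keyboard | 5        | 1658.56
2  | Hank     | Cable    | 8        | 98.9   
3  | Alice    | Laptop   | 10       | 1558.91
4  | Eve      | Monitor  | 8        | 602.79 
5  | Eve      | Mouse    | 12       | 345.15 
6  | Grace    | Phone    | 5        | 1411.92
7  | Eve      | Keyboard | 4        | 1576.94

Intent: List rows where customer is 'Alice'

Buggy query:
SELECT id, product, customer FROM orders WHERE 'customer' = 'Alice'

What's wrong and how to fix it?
Bug: Single quotes denote string literals in SQL; the column name is being compared as a constant string

Fix: Remove the quotes around the column name (or use double quotes for an identifier)

Corrected query:
SELECT id, product, customer FROM orders WHERE customer = 'Alice'

Result:
id | product | customer
---+---------+---------
3  | Laptop  | Alice   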